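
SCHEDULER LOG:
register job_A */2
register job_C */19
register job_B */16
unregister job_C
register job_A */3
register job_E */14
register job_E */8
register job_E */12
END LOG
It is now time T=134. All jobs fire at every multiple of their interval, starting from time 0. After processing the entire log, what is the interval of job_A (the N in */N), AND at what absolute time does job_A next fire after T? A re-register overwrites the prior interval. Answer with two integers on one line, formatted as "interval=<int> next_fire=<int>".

Answer: interval=3 next_fire=135

Derivation:
Op 1: register job_A */2 -> active={job_A:*/2}
Op 2: register job_C */19 -> active={job_A:*/2, job_C:*/19}
Op 3: register job_B */16 -> active={job_A:*/2, job_B:*/16, job_C:*/19}
Op 4: unregister job_C -> active={job_A:*/2, job_B:*/16}
Op 5: register job_A */3 -> active={job_A:*/3, job_B:*/16}
Op 6: register job_E */14 -> active={job_A:*/3, job_B:*/16, job_E:*/14}
Op 7: register job_E */8 -> active={job_A:*/3, job_B:*/16, job_E:*/8}
Op 8: register job_E */12 -> active={job_A:*/3, job_B:*/16, job_E:*/12}
Final interval of job_A = 3
Next fire of job_A after T=134: (134//3+1)*3 = 135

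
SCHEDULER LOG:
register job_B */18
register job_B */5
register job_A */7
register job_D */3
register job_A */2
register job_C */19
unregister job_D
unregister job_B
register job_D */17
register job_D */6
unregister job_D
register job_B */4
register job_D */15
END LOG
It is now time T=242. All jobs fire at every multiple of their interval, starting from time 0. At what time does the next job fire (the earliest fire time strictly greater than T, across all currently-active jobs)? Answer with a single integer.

Op 1: register job_B */18 -> active={job_B:*/18}
Op 2: register job_B */5 -> active={job_B:*/5}
Op 3: register job_A */7 -> active={job_A:*/7, job_B:*/5}
Op 4: register job_D */3 -> active={job_A:*/7, job_B:*/5, job_D:*/3}
Op 5: register job_A */2 -> active={job_A:*/2, job_B:*/5, job_D:*/3}
Op 6: register job_C */19 -> active={job_A:*/2, job_B:*/5, job_C:*/19, job_D:*/3}
Op 7: unregister job_D -> active={job_A:*/2, job_B:*/5, job_C:*/19}
Op 8: unregister job_B -> active={job_A:*/2, job_C:*/19}
Op 9: register job_D */17 -> active={job_A:*/2, job_C:*/19, job_D:*/17}
Op 10: register job_D */6 -> active={job_A:*/2, job_C:*/19, job_D:*/6}
Op 11: unregister job_D -> active={job_A:*/2, job_C:*/19}
Op 12: register job_B */4 -> active={job_A:*/2, job_B:*/4, job_C:*/19}
Op 13: register job_D */15 -> active={job_A:*/2, job_B:*/4, job_C:*/19, job_D:*/15}
  job_A: interval 2, next fire after T=242 is 244
  job_B: interval 4, next fire after T=242 is 244
  job_C: interval 19, next fire after T=242 is 247
  job_D: interval 15, next fire after T=242 is 255
Earliest fire time = 244 (job job_A)

Answer: 244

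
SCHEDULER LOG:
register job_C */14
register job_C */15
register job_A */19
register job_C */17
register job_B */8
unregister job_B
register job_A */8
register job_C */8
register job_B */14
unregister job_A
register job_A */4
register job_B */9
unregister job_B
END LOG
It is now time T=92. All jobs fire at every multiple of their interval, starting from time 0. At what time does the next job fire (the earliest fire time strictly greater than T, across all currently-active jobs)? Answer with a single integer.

Op 1: register job_C */14 -> active={job_C:*/14}
Op 2: register job_C */15 -> active={job_C:*/15}
Op 3: register job_A */19 -> active={job_A:*/19, job_C:*/15}
Op 4: register job_C */17 -> active={job_A:*/19, job_C:*/17}
Op 5: register job_B */8 -> active={job_A:*/19, job_B:*/8, job_C:*/17}
Op 6: unregister job_B -> active={job_A:*/19, job_C:*/17}
Op 7: register job_A */8 -> active={job_A:*/8, job_C:*/17}
Op 8: register job_C */8 -> active={job_A:*/8, job_C:*/8}
Op 9: register job_B */14 -> active={job_A:*/8, job_B:*/14, job_C:*/8}
Op 10: unregister job_A -> active={job_B:*/14, job_C:*/8}
Op 11: register job_A */4 -> active={job_A:*/4, job_B:*/14, job_C:*/8}
Op 12: register job_B */9 -> active={job_A:*/4, job_B:*/9, job_C:*/8}
Op 13: unregister job_B -> active={job_A:*/4, job_C:*/8}
  job_A: interval 4, next fire after T=92 is 96
  job_C: interval 8, next fire after T=92 is 96
Earliest fire time = 96 (job job_A)

Answer: 96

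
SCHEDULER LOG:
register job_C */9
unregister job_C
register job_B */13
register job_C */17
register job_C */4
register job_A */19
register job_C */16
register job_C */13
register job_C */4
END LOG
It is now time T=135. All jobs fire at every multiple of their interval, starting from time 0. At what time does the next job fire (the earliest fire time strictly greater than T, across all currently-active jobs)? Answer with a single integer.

Op 1: register job_C */9 -> active={job_C:*/9}
Op 2: unregister job_C -> active={}
Op 3: register job_B */13 -> active={job_B:*/13}
Op 4: register job_C */17 -> active={job_B:*/13, job_C:*/17}
Op 5: register job_C */4 -> active={job_B:*/13, job_C:*/4}
Op 6: register job_A */19 -> active={job_A:*/19, job_B:*/13, job_C:*/4}
Op 7: register job_C */16 -> active={job_A:*/19, job_B:*/13, job_C:*/16}
Op 8: register job_C */13 -> active={job_A:*/19, job_B:*/13, job_C:*/13}
Op 9: register job_C */4 -> active={job_A:*/19, job_B:*/13, job_C:*/4}
  job_A: interval 19, next fire after T=135 is 152
  job_B: interval 13, next fire after T=135 is 143
  job_C: interval 4, next fire after T=135 is 136
Earliest fire time = 136 (job job_C)

Answer: 136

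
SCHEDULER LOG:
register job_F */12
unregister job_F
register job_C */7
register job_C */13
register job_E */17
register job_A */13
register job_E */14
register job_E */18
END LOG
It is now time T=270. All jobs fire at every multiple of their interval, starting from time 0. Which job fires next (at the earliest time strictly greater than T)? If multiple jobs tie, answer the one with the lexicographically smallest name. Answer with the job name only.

Answer: job_A

Derivation:
Op 1: register job_F */12 -> active={job_F:*/12}
Op 2: unregister job_F -> active={}
Op 3: register job_C */7 -> active={job_C:*/7}
Op 4: register job_C */13 -> active={job_C:*/13}
Op 5: register job_E */17 -> active={job_C:*/13, job_E:*/17}
Op 6: register job_A */13 -> active={job_A:*/13, job_C:*/13, job_E:*/17}
Op 7: register job_E */14 -> active={job_A:*/13, job_C:*/13, job_E:*/14}
Op 8: register job_E */18 -> active={job_A:*/13, job_C:*/13, job_E:*/18}
  job_A: interval 13, next fire after T=270 is 273
  job_C: interval 13, next fire after T=270 is 273
  job_E: interval 18, next fire after T=270 is 288
Earliest = 273, winner (lex tiebreak) = job_A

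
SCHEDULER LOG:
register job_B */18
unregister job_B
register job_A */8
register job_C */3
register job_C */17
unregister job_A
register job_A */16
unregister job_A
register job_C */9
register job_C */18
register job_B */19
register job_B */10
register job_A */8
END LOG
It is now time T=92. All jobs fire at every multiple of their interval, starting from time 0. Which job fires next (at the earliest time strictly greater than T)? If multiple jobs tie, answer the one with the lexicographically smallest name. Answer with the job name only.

Op 1: register job_B */18 -> active={job_B:*/18}
Op 2: unregister job_B -> active={}
Op 3: register job_A */8 -> active={job_A:*/8}
Op 4: register job_C */3 -> active={job_A:*/8, job_C:*/3}
Op 5: register job_C */17 -> active={job_A:*/8, job_C:*/17}
Op 6: unregister job_A -> active={job_C:*/17}
Op 7: register job_A */16 -> active={job_A:*/16, job_C:*/17}
Op 8: unregister job_A -> active={job_C:*/17}
Op 9: register job_C */9 -> active={job_C:*/9}
Op 10: register job_C */18 -> active={job_C:*/18}
Op 11: register job_B */19 -> active={job_B:*/19, job_C:*/18}
Op 12: register job_B */10 -> active={job_B:*/10, job_C:*/18}
Op 13: register job_A */8 -> active={job_A:*/8, job_B:*/10, job_C:*/18}
  job_A: interval 8, next fire after T=92 is 96
  job_B: interval 10, next fire after T=92 is 100
  job_C: interval 18, next fire after T=92 is 108
Earliest = 96, winner (lex tiebreak) = job_A

Answer: job_A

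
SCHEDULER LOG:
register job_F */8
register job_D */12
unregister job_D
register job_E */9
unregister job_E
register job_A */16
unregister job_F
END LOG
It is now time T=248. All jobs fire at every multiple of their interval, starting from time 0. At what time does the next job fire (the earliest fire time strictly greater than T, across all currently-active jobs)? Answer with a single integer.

Answer: 256

Derivation:
Op 1: register job_F */8 -> active={job_F:*/8}
Op 2: register job_D */12 -> active={job_D:*/12, job_F:*/8}
Op 3: unregister job_D -> active={job_F:*/8}
Op 4: register job_E */9 -> active={job_E:*/9, job_F:*/8}
Op 5: unregister job_E -> active={job_F:*/8}
Op 6: register job_A */16 -> active={job_A:*/16, job_F:*/8}
Op 7: unregister job_F -> active={job_A:*/16}
  job_A: interval 16, next fire after T=248 is 256
Earliest fire time = 256 (job job_A)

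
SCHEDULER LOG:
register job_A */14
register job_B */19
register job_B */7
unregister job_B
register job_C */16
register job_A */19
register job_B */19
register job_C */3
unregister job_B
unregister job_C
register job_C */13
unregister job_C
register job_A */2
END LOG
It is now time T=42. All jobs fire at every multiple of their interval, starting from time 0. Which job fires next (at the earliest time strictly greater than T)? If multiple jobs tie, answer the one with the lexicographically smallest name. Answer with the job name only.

Op 1: register job_A */14 -> active={job_A:*/14}
Op 2: register job_B */19 -> active={job_A:*/14, job_B:*/19}
Op 3: register job_B */7 -> active={job_A:*/14, job_B:*/7}
Op 4: unregister job_B -> active={job_A:*/14}
Op 5: register job_C */16 -> active={job_A:*/14, job_C:*/16}
Op 6: register job_A */19 -> active={job_A:*/19, job_C:*/16}
Op 7: register job_B */19 -> active={job_A:*/19, job_B:*/19, job_C:*/16}
Op 8: register job_C */3 -> active={job_A:*/19, job_B:*/19, job_C:*/3}
Op 9: unregister job_B -> active={job_A:*/19, job_C:*/3}
Op 10: unregister job_C -> active={job_A:*/19}
Op 11: register job_C */13 -> active={job_A:*/19, job_C:*/13}
Op 12: unregister job_C -> active={job_A:*/19}
Op 13: register job_A */2 -> active={job_A:*/2}
  job_A: interval 2, next fire after T=42 is 44
Earliest = 44, winner (lex tiebreak) = job_A

Answer: job_A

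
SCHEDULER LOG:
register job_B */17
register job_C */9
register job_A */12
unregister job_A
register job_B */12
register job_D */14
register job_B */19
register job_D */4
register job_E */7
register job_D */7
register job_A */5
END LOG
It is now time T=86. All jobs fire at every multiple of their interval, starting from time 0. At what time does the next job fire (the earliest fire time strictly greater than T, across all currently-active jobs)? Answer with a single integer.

Answer: 90

Derivation:
Op 1: register job_B */17 -> active={job_B:*/17}
Op 2: register job_C */9 -> active={job_B:*/17, job_C:*/9}
Op 3: register job_A */12 -> active={job_A:*/12, job_B:*/17, job_C:*/9}
Op 4: unregister job_A -> active={job_B:*/17, job_C:*/9}
Op 5: register job_B */12 -> active={job_B:*/12, job_C:*/9}
Op 6: register job_D */14 -> active={job_B:*/12, job_C:*/9, job_D:*/14}
Op 7: register job_B */19 -> active={job_B:*/19, job_C:*/9, job_D:*/14}
Op 8: register job_D */4 -> active={job_B:*/19, job_C:*/9, job_D:*/4}
Op 9: register job_E */7 -> active={job_B:*/19, job_C:*/9, job_D:*/4, job_E:*/7}
Op 10: register job_D */7 -> active={job_B:*/19, job_C:*/9, job_D:*/7, job_E:*/7}
Op 11: register job_A */5 -> active={job_A:*/5, job_B:*/19, job_C:*/9, job_D:*/7, job_E:*/7}
  job_A: interval 5, next fire after T=86 is 90
  job_B: interval 19, next fire after T=86 is 95
  job_C: interval 9, next fire after T=86 is 90
  job_D: interval 7, next fire after T=86 is 91
  job_E: interval 7, next fire after T=86 is 91
Earliest fire time = 90 (job job_A)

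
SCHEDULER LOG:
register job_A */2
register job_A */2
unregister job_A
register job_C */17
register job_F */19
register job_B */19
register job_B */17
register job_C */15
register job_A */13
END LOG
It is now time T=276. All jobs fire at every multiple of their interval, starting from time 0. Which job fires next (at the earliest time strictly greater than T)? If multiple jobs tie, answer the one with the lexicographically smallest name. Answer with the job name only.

Op 1: register job_A */2 -> active={job_A:*/2}
Op 2: register job_A */2 -> active={job_A:*/2}
Op 3: unregister job_A -> active={}
Op 4: register job_C */17 -> active={job_C:*/17}
Op 5: register job_F */19 -> active={job_C:*/17, job_F:*/19}
Op 6: register job_B */19 -> active={job_B:*/19, job_C:*/17, job_F:*/19}
Op 7: register job_B */17 -> active={job_B:*/17, job_C:*/17, job_F:*/19}
Op 8: register job_C */15 -> active={job_B:*/17, job_C:*/15, job_F:*/19}
Op 9: register job_A */13 -> active={job_A:*/13, job_B:*/17, job_C:*/15, job_F:*/19}
  job_A: interval 13, next fire after T=276 is 286
  job_B: interval 17, next fire after T=276 is 289
  job_C: interval 15, next fire after T=276 is 285
  job_F: interval 19, next fire after T=276 is 285
Earliest = 285, winner (lex tiebreak) = job_C

Answer: job_C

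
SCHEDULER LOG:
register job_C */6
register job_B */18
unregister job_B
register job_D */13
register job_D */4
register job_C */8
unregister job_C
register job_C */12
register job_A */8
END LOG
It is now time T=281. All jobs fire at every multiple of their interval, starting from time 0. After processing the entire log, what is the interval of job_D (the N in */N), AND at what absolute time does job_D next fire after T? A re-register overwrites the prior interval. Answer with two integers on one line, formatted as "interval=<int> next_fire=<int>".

Op 1: register job_C */6 -> active={job_C:*/6}
Op 2: register job_B */18 -> active={job_B:*/18, job_C:*/6}
Op 3: unregister job_B -> active={job_C:*/6}
Op 4: register job_D */13 -> active={job_C:*/6, job_D:*/13}
Op 5: register job_D */4 -> active={job_C:*/6, job_D:*/4}
Op 6: register job_C */8 -> active={job_C:*/8, job_D:*/4}
Op 7: unregister job_C -> active={job_D:*/4}
Op 8: register job_C */12 -> active={job_C:*/12, job_D:*/4}
Op 9: register job_A */8 -> active={job_A:*/8, job_C:*/12, job_D:*/4}
Final interval of job_D = 4
Next fire of job_D after T=281: (281//4+1)*4 = 284

Answer: interval=4 next_fire=284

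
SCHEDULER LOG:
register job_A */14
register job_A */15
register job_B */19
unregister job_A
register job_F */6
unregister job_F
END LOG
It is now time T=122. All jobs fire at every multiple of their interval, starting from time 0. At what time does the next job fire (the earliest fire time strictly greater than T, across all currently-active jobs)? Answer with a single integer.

Answer: 133

Derivation:
Op 1: register job_A */14 -> active={job_A:*/14}
Op 2: register job_A */15 -> active={job_A:*/15}
Op 3: register job_B */19 -> active={job_A:*/15, job_B:*/19}
Op 4: unregister job_A -> active={job_B:*/19}
Op 5: register job_F */6 -> active={job_B:*/19, job_F:*/6}
Op 6: unregister job_F -> active={job_B:*/19}
  job_B: interval 19, next fire after T=122 is 133
Earliest fire time = 133 (job job_B)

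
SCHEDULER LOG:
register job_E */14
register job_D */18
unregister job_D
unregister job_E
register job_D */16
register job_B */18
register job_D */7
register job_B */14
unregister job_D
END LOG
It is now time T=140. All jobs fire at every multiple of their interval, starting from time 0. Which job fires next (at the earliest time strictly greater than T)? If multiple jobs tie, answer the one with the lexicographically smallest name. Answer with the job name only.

Answer: job_B

Derivation:
Op 1: register job_E */14 -> active={job_E:*/14}
Op 2: register job_D */18 -> active={job_D:*/18, job_E:*/14}
Op 3: unregister job_D -> active={job_E:*/14}
Op 4: unregister job_E -> active={}
Op 5: register job_D */16 -> active={job_D:*/16}
Op 6: register job_B */18 -> active={job_B:*/18, job_D:*/16}
Op 7: register job_D */7 -> active={job_B:*/18, job_D:*/7}
Op 8: register job_B */14 -> active={job_B:*/14, job_D:*/7}
Op 9: unregister job_D -> active={job_B:*/14}
  job_B: interval 14, next fire after T=140 is 154
Earliest = 154, winner (lex tiebreak) = job_B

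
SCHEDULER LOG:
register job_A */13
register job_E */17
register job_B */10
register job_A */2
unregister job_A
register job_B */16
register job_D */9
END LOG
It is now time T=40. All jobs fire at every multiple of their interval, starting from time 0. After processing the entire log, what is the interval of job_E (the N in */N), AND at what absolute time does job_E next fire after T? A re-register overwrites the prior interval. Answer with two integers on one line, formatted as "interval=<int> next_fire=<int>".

Op 1: register job_A */13 -> active={job_A:*/13}
Op 2: register job_E */17 -> active={job_A:*/13, job_E:*/17}
Op 3: register job_B */10 -> active={job_A:*/13, job_B:*/10, job_E:*/17}
Op 4: register job_A */2 -> active={job_A:*/2, job_B:*/10, job_E:*/17}
Op 5: unregister job_A -> active={job_B:*/10, job_E:*/17}
Op 6: register job_B */16 -> active={job_B:*/16, job_E:*/17}
Op 7: register job_D */9 -> active={job_B:*/16, job_D:*/9, job_E:*/17}
Final interval of job_E = 17
Next fire of job_E after T=40: (40//17+1)*17 = 51

Answer: interval=17 next_fire=51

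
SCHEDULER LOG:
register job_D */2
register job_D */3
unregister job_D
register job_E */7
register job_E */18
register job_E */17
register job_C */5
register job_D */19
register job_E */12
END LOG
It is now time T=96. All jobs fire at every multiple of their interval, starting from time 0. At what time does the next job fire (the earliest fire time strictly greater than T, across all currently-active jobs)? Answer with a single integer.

Op 1: register job_D */2 -> active={job_D:*/2}
Op 2: register job_D */3 -> active={job_D:*/3}
Op 3: unregister job_D -> active={}
Op 4: register job_E */7 -> active={job_E:*/7}
Op 5: register job_E */18 -> active={job_E:*/18}
Op 6: register job_E */17 -> active={job_E:*/17}
Op 7: register job_C */5 -> active={job_C:*/5, job_E:*/17}
Op 8: register job_D */19 -> active={job_C:*/5, job_D:*/19, job_E:*/17}
Op 9: register job_E */12 -> active={job_C:*/5, job_D:*/19, job_E:*/12}
  job_C: interval 5, next fire after T=96 is 100
  job_D: interval 19, next fire after T=96 is 114
  job_E: interval 12, next fire after T=96 is 108
Earliest fire time = 100 (job job_C)

Answer: 100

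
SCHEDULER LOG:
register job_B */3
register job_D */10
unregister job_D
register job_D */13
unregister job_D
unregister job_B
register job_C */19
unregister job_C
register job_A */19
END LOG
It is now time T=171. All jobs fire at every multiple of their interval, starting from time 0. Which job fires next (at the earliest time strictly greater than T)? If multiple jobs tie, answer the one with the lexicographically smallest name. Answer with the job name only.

Op 1: register job_B */3 -> active={job_B:*/3}
Op 2: register job_D */10 -> active={job_B:*/3, job_D:*/10}
Op 3: unregister job_D -> active={job_B:*/3}
Op 4: register job_D */13 -> active={job_B:*/3, job_D:*/13}
Op 5: unregister job_D -> active={job_B:*/3}
Op 6: unregister job_B -> active={}
Op 7: register job_C */19 -> active={job_C:*/19}
Op 8: unregister job_C -> active={}
Op 9: register job_A */19 -> active={job_A:*/19}
  job_A: interval 19, next fire after T=171 is 190
Earliest = 190, winner (lex tiebreak) = job_A

Answer: job_A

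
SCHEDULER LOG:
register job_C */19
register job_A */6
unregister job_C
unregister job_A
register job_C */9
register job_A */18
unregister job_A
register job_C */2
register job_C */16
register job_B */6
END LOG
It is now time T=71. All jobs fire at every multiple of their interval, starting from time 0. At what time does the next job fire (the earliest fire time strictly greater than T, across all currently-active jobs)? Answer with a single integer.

Answer: 72

Derivation:
Op 1: register job_C */19 -> active={job_C:*/19}
Op 2: register job_A */6 -> active={job_A:*/6, job_C:*/19}
Op 3: unregister job_C -> active={job_A:*/6}
Op 4: unregister job_A -> active={}
Op 5: register job_C */9 -> active={job_C:*/9}
Op 6: register job_A */18 -> active={job_A:*/18, job_C:*/9}
Op 7: unregister job_A -> active={job_C:*/9}
Op 8: register job_C */2 -> active={job_C:*/2}
Op 9: register job_C */16 -> active={job_C:*/16}
Op 10: register job_B */6 -> active={job_B:*/6, job_C:*/16}
  job_B: interval 6, next fire after T=71 is 72
  job_C: interval 16, next fire after T=71 is 80
Earliest fire time = 72 (job job_B)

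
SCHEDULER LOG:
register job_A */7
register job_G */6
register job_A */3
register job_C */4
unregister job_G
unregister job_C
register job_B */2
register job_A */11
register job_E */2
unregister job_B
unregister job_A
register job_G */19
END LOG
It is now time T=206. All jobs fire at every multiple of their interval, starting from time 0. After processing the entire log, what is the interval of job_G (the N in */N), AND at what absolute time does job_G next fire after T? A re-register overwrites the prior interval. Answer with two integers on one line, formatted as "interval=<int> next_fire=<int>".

Op 1: register job_A */7 -> active={job_A:*/7}
Op 2: register job_G */6 -> active={job_A:*/7, job_G:*/6}
Op 3: register job_A */3 -> active={job_A:*/3, job_G:*/6}
Op 4: register job_C */4 -> active={job_A:*/3, job_C:*/4, job_G:*/6}
Op 5: unregister job_G -> active={job_A:*/3, job_C:*/4}
Op 6: unregister job_C -> active={job_A:*/3}
Op 7: register job_B */2 -> active={job_A:*/3, job_B:*/2}
Op 8: register job_A */11 -> active={job_A:*/11, job_B:*/2}
Op 9: register job_E */2 -> active={job_A:*/11, job_B:*/2, job_E:*/2}
Op 10: unregister job_B -> active={job_A:*/11, job_E:*/2}
Op 11: unregister job_A -> active={job_E:*/2}
Op 12: register job_G */19 -> active={job_E:*/2, job_G:*/19}
Final interval of job_G = 19
Next fire of job_G after T=206: (206//19+1)*19 = 209

Answer: interval=19 next_fire=209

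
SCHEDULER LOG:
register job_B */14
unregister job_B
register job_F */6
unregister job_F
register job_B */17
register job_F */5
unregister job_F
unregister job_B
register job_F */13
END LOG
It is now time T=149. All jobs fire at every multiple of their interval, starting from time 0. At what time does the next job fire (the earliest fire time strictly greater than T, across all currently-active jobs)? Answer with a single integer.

Op 1: register job_B */14 -> active={job_B:*/14}
Op 2: unregister job_B -> active={}
Op 3: register job_F */6 -> active={job_F:*/6}
Op 4: unregister job_F -> active={}
Op 5: register job_B */17 -> active={job_B:*/17}
Op 6: register job_F */5 -> active={job_B:*/17, job_F:*/5}
Op 7: unregister job_F -> active={job_B:*/17}
Op 8: unregister job_B -> active={}
Op 9: register job_F */13 -> active={job_F:*/13}
  job_F: interval 13, next fire after T=149 is 156
Earliest fire time = 156 (job job_F)

Answer: 156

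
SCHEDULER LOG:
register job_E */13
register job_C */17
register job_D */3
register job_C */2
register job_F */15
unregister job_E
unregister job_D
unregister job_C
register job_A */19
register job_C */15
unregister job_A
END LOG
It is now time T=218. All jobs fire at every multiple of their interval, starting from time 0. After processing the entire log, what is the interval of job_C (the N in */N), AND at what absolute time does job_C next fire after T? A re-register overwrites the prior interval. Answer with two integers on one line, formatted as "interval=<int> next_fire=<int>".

Op 1: register job_E */13 -> active={job_E:*/13}
Op 2: register job_C */17 -> active={job_C:*/17, job_E:*/13}
Op 3: register job_D */3 -> active={job_C:*/17, job_D:*/3, job_E:*/13}
Op 4: register job_C */2 -> active={job_C:*/2, job_D:*/3, job_E:*/13}
Op 5: register job_F */15 -> active={job_C:*/2, job_D:*/3, job_E:*/13, job_F:*/15}
Op 6: unregister job_E -> active={job_C:*/2, job_D:*/3, job_F:*/15}
Op 7: unregister job_D -> active={job_C:*/2, job_F:*/15}
Op 8: unregister job_C -> active={job_F:*/15}
Op 9: register job_A */19 -> active={job_A:*/19, job_F:*/15}
Op 10: register job_C */15 -> active={job_A:*/19, job_C:*/15, job_F:*/15}
Op 11: unregister job_A -> active={job_C:*/15, job_F:*/15}
Final interval of job_C = 15
Next fire of job_C after T=218: (218//15+1)*15 = 225

Answer: interval=15 next_fire=225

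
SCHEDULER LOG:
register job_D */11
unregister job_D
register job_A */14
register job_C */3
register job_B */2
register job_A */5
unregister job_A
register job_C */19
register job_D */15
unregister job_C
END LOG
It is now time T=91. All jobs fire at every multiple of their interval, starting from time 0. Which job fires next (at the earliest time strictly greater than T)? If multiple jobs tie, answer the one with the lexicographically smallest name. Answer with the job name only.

Answer: job_B

Derivation:
Op 1: register job_D */11 -> active={job_D:*/11}
Op 2: unregister job_D -> active={}
Op 3: register job_A */14 -> active={job_A:*/14}
Op 4: register job_C */3 -> active={job_A:*/14, job_C:*/3}
Op 5: register job_B */2 -> active={job_A:*/14, job_B:*/2, job_C:*/3}
Op 6: register job_A */5 -> active={job_A:*/5, job_B:*/2, job_C:*/3}
Op 7: unregister job_A -> active={job_B:*/2, job_C:*/3}
Op 8: register job_C */19 -> active={job_B:*/2, job_C:*/19}
Op 9: register job_D */15 -> active={job_B:*/2, job_C:*/19, job_D:*/15}
Op 10: unregister job_C -> active={job_B:*/2, job_D:*/15}
  job_B: interval 2, next fire after T=91 is 92
  job_D: interval 15, next fire after T=91 is 105
Earliest = 92, winner (lex tiebreak) = job_B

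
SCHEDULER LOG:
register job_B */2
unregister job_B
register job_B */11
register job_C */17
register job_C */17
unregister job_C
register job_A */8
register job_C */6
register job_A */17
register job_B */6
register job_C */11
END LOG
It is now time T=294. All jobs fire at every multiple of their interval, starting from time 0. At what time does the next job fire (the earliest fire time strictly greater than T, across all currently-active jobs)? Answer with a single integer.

Answer: 297

Derivation:
Op 1: register job_B */2 -> active={job_B:*/2}
Op 2: unregister job_B -> active={}
Op 3: register job_B */11 -> active={job_B:*/11}
Op 4: register job_C */17 -> active={job_B:*/11, job_C:*/17}
Op 5: register job_C */17 -> active={job_B:*/11, job_C:*/17}
Op 6: unregister job_C -> active={job_B:*/11}
Op 7: register job_A */8 -> active={job_A:*/8, job_B:*/11}
Op 8: register job_C */6 -> active={job_A:*/8, job_B:*/11, job_C:*/6}
Op 9: register job_A */17 -> active={job_A:*/17, job_B:*/11, job_C:*/6}
Op 10: register job_B */6 -> active={job_A:*/17, job_B:*/6, job_C:*/6}
Op 11: register job_C */11 -> active={job_A:*/17, job_B:*/6, job_C:*/11}
  job_A: interval 17, next fire after T=294 is 306
  job_B: interval 6, next fire after T=294 is 300
  job_C: interval 11, next fire after T=294 is 297
Earliest fire time = 297 (job job_C)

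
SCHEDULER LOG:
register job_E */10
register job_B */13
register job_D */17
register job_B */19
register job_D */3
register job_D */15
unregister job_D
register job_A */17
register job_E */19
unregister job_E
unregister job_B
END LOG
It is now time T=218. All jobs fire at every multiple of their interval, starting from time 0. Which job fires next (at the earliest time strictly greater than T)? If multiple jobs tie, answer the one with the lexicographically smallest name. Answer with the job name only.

Op 1: register job_E */10 -> active={job_E:*/10}
Op 2: register job_B */13 -> active={job_B:*/13, job_E:*/10}
Op 3: register job_D */17 -> active={job_B:*/13, job_D:*/17, job_E:*/10}
Op 4: register job_B */19 -> active={job_B:*/19, job_D:*/17, job_E:*/10}
Op 5: register job_D */3 -> active={job_B:*/19, job_D:*/3, job_E:*/10}
Op 6: register job_D */15 -> active={job_B:*/19, job_D:*/15, job_E:*/10}
Op 7: unregister job_D -> active={job_B:*/19, job_E:*/10}
Op 8: register job_A */17 -> active={job_A:*/17, job_B:*/19, job_E:*/10}
Op 9: register job_E */19 -> active={job_A:*/17, job_B:*/19, job_E:*/19}
Op 10: unregister job_E -> active={job_A:*/17, job_B:*/19}
Op 11: unregister job_B -> active={job_A:*/17}
  job_A: interval 17, next fire after T=218 is 221
Earliest = 221, winner (lex tiebreak) = job_A

Answer: job_A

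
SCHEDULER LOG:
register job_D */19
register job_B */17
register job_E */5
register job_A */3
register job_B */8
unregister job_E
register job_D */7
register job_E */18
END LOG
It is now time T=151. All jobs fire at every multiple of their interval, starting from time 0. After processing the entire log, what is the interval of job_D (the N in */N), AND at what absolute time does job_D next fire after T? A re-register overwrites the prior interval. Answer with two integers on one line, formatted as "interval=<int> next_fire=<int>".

Answer: interval=7 next_fire=154

Derivation:
Op 1: register job_D */19 -> active={job_D:*/19}
Op 2: register job_B */17 -> active={job_B:*/17, job_D:*/19}
Op 3: register job_E */5 -> active={job_B:*/17, job_D:*/19, job_E:*/5}
Op 4: register job_A */3 -> active={job_A:*/3, job_B:*/17, job_D:*/19, job_E:*/5}
Op 5: register job_B */8 -> active={job_A:*/3, job_B:*/8, job_D:*/19, job_E:*/5}
Op 6: unregister job_E -> active={job_A:*/3, job_B:*/8, job_D:*/19}
Op 7: register job_D */7 -> active={job_A:*/3, job_B:*/8, job_D:*/7}
Op 8: register job_E */18 -> active={job_A:*/3, job_B:*/8, job_D:*/7, job_E:*/18}
Final interval of job_D = 7
Next fire of job_D after T=151: (151//7+1)*7 = 154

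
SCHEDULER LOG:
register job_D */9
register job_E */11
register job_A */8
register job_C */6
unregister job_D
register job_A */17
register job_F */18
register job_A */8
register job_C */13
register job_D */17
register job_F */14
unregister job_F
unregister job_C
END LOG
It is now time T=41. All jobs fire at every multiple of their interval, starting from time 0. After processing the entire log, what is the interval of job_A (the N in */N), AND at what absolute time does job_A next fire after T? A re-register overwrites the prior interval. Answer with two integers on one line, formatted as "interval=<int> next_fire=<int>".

Op 1: register job_D */9 -> active={job_D:*/9}
Op 2: register job_E */11 -> active={job_D:*/9, job_E:*/11}
Op 3: register job_A */8 -> active={job_A:*/8, job_D:*/9, job_E:*/11}
Op 4: register job_C */6 -> active={job_A:*/8, job_C:*/6, job_D:*/9, job_E:*/11}
Op 5: unregister job_D -> active={job_A:*/8, job_C:*/6, job_E:*/11}
Op 6: register job_A */17 -> active={job_A:*/17, job_C:*/6, job_E:*/11}
Op 7: register job_F */18 -> active={job_A:*/17, job_C:*/6, job_E:*/11, job_F:*/18}
Op 8: register job_A */8 -> active={job_A:*/8, job_C:*/6, job_E:*/11, job_F:*/18}
Op 9: register job_C */13 -> active={job_A:*/8, job_C:*/13, job_E:*/11, job_F:*/18}
Op 10: register job_D */17 -> active={job_A:*/8, job_C:*/13, job_D:*/17, job_E:*/11, job_F:*/18}
Op 11: register job_F */14 -> active={job_A:*/8, job_C:*/13, job_D:*/17, job_E:*/11, job_F:*/14}
Op 12: unregister job_F -> active={job_A:*/8, job_C:*/13, job_D:*/17, job_E:*/11}
Op 13: unregister job_C -> active={job_A:*/8, job_D:*/17, job_E:*/11}
Final interval of job_A = 8
Next fire of job_A after T=41: (41//8+1)*8 = 48

Answer: interval=8 next_fire=48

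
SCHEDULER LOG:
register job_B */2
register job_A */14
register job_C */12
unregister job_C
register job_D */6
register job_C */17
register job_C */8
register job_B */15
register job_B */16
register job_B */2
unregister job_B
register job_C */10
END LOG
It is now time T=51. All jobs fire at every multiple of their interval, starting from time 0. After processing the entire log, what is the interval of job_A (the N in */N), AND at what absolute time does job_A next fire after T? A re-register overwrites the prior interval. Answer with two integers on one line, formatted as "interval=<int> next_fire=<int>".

Answer: interval=14 next_fire=56

Derivation:
Op 1: register job_B */2 -> active={job_B:*/2}
Op 2: register job_A */14 -> active={job_A:*/14, job_B:*/2}
Op 3: register job_C */12 -> active={job_A:*/14, job_B:*/2, job_C:*/12}
Op 4: unregister job_C -> active={job_A:*/14, job_B:*/2}
Op 5: register job_D */6 -> active={job_A:*/14, job_B:*/2, job_D:*/6}
Op 6: register job_C */17 -> active={job_A:*/14, job_B:*/2, job_C:*/17, job_D:*/6}
Op 7: register job_C */8 -> active={job_A:*/14, job_B:*/2, job_C:*/8, job_D:*/6}
Op 8: register job_B */15 -> active={job_A:*/14, job_B:*/15, job_C:*/8, job_D:*/6}
Op 9: register job_B */16 -> active={job_A:*/14, job_B:*/16, job_C:*/8, job_D:*/6}
Op 10: register job_B */2 -> active={job_A:*/14, job_B:*/2, job_C:*/8, job_D:*/6}
Op 11: unregister job_B -> active={job_A:*/14, job_C:*/8, job_D:*/6}
Op 12: register job_C */10 -> active={job_A:*/14, job_C:*/10, job_D:*/6}
Final interval of job_A = 14
Next fire of job_A after T=51: (51//14+1)*14 = 56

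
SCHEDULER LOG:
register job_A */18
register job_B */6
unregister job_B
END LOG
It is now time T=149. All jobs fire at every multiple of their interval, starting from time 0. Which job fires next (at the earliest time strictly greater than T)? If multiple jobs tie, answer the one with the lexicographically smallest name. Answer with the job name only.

Answer: job_A

Derivation:
Op 1: register job_A */18 -> active={job_A:*/18}
Op 2: register job_B */6 -> active={job_A:*/18, job_B:*/6}
Op 3: unregister job_B -> active={job_A:*/18}
  job_A: interval 18, next fire after T=149 is 162
Earliest = 162, winner (lex tiebreak) = job_A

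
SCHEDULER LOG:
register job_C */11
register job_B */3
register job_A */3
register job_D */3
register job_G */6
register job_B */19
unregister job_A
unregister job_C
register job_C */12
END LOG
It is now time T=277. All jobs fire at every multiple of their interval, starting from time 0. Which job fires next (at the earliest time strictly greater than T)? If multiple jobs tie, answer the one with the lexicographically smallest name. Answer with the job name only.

Op 1: register job_C */11 -> active={job_C:*/11}
Op 2: register job_B */3 -> active={job_B:*/3, job_C:*/11}
Op 3: register job_A */3 -> active={job_A:*/3, job_B:*/3, job_C:*/11}
Op 4: register job_D */3 -> active={job_A:*/3, job_B:*/3, job_C:*/11, job_D:*/3}
Op 5: register job_G */6 -> active={job_A:*/3, job_B:*/3, job_C:*/11, job_D:*/3, job_G:*/6}
Op 6: register job_B */19 -> active={job_A:*/3, job_B:*/19, job_C:*/11, job_D:*/3, job_G:*/6}
Op 7: unregister job_A -> active={job_B:*/19, job_C:*/11, job_D:*/3, job_G:*/6}
Op 8: unregister job_C -> active={job_B:*/19, job_D:*/3, job_G:*/6}
Op 9: register job_C */12 -> active={job_B:*/19, job_C:*/12, job_D:*/3, job_G:*/6}
  job_B: interval 19, next fire after T=277 is 285
  job_C: interval 12, next fire after T=277 is 288
  job_D: interval 3, next fire after T=277 is 279
  job_G: interval 6, next fire after T=277 is 282
Earliest = 279, winner (lex tiebreak) = job_D

Answer: job_D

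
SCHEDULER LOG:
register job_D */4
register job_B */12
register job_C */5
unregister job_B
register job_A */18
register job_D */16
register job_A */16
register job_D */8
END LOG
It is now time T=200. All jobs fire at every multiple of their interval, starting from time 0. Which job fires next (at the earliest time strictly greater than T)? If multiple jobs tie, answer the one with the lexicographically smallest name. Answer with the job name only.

Op 1: register job_D */4 -> active={job_D:*/4}
Op 2: register job_B */12 -> active={job_B:*/12, job_D:*/4}
Op 3: register job_C */5 -> active={job_B:*/12, job_C:*/5, job_D:*/4}
Op 4: unregister job_B -> active={job_C:*/5, job_D:*/4}
Op 5: register job_A */18 -> active={job_A:*/18, job_C:*/5, job_D:*/4}
Op 6: register job_D */16 -> active={job_A:*/18, job_C:*/5, job_D:*/16}
Op 7: register job_A */16 -> active={job_A:*/16, job_C:*/5, job_D:*/16}
Op 8: register job_D */8 -> active={job_A:*/16, job_C:*/5, job_D:*/8}
  job_A: interval 16, next fire after T=200 is 208
  job_C: interval 5, next fire after T=200 is 205
  job_D: interval 8, next fire after T=200 is 208
Earliest = 205, winner (lex tiebreak) = job_C

Answer: job_C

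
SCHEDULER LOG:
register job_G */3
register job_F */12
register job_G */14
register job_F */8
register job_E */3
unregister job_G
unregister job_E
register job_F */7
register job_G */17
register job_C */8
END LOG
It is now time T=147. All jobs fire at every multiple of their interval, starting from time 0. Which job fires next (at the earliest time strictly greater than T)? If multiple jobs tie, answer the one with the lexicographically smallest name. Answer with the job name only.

Answer: job_C

Derivation:
Op 1: register job_G */3 -> active={job_G:*/3}
Op 2: register job_F */12 -> active={job_F:*/12, job_G:*/3}
Op 3: register job_G */14 -> active={job_F:*/12, job_G:*/14}
Op 4: register job_F */8 -> active={job_F:*/8, job_G:*/14}
Op 5: register job_E */3 -> active={job_E:*/3, job_F:*/8, job_G:*/14}
Op 6: unregister job_G -> active={job_E:*/3, job_F:*/8}
Op 7: unregister job_E -> active={job_F:*/8}
Op 8: register job_F */7 -> active={job_F:*/7}
Op 9: register job_G */17 -> active={job_F:*/7, job_G:*/17}
Op 10: register job_C */8 -> active={job_C:*/8, job_F:*/7, job_G:*/17}
  job_C: interval 8, next fire after T=147 is 152
  job_F: interval 7, next fire after T=147 is 154
  job_G: interval 17, next fire after T=147 is 153
Earliest = 152, winner (lex tiebreak) = job_C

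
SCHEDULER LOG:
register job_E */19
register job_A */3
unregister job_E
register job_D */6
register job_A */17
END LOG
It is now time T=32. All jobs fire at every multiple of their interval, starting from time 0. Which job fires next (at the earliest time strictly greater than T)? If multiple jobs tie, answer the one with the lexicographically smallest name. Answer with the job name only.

Answer: job_A

Derivation:
Op 1: register job_E */19 -> active={job_E:*/19}
Op 2: register job_A */3 -> active={job_A:*/3, job_E:*/19}
Op 3: unregister job_E -> active={job_A:*/3}
Op 4: register job_D */6 -> active={job_A:*/3, job_D:*/6}
Op 5: register job_A */17 -> active={job_A:*/17, job_D:*/6}
  job_A: interval 17, next fire after T=32 is 34
  job_D: interval 6, next fire after T=32 is 36
Earliest = 34, winner (lex tiebreak) = job_A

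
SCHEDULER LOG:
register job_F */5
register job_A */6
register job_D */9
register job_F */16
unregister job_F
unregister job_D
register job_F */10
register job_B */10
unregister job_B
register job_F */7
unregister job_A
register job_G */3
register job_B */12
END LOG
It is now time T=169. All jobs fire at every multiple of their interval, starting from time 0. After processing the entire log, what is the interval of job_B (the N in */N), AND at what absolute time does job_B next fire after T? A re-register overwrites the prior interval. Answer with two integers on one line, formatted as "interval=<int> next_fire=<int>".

Answer: interval=12 next_fire=180

Derivation:
Op 1: register job_F */5 -> active={job_F:*/5}
Op 2: register job_A */6 -> active={job_A:*/6, job_F:*/5}
Op 3: register job_D */9 -> active={job_A:*/6, job_D:*/9, job_F:*/5}
Op 4: register job_F */16 -> active={job_A:*/6, job_D:*/9, job_F:*/16}
Op 5: unregister job_F -> active={job_A:*/6, job_D:*/9}
Op 6: unregister job_D -> active={job_A:*/6}
Op 7: register job_F */10 -> active={job_A:*/6, job_F:*/10}
Op 8: register job_B */10 -> active={job_A:*/6, job_B:*/10, job_F:*/10}
Op 9: unregister job_B -> active={job_A:*/6, job_F:*/10}
Op 10: register job_F */7 -> active={job_A:*/6, job_F:*/7}
Op 11: unregister job_A -> active={job_F:*/7}
Op 12: register job_G */3 -> active={job_F:*/7, job_G:*/3}
Op 13: register job_B */12 -> active={job_B:*/12, job_F:*/7, job_G:*/3}
Final interval of job_B = 12
Next fire of job_B after T=169: (169//12+1)*12 = 180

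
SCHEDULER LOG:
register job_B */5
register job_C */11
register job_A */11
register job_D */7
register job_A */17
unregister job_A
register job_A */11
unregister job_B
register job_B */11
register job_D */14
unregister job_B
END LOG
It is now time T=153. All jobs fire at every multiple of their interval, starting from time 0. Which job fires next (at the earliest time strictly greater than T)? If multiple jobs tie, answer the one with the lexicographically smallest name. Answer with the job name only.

Op 1: register job_B */5 -> active={job_B:*/5}
Op 2: register job_C */11 -> active={job_B:*/5, job_C:*/11}
Op 3: register job_A */11 -> active={job_A:*/11, job_B:*/5, job_C:*/11}
Op 4: register job_D */7 -> active={job_A:*/11, job_B:*/5, job_C:*/11, job_D:*/7}
Op 5: register job_A */17 -> active={job_A:*/17, job_B:*/5, job_C:*/11, job_D:*/7}
Op 6: unregister job_A -> active={job_B:*/5, job_C:*/11, job_D:*/7}
Op 7: register job_A */11 -> active={job_A:*/11, job_B:*/5, job_C:*/11, job_D:*/7}
Op 8: unregister job_B -> active={job_A:*/11, job_C:*/11, job_D:*/7}
Op 9: register job_B */11 -> active={job_A:*/11, job_B:*/11, job_C:*/11, job_D:*/7}
Op 10: register job_D */14 -> active={job_A:*/11, job_B:*/11, job_C:*/11, job_D:*/14}
Op 11: unregister job_B -> active={job_A:*/11, job_C:*/11, job_D:*/14}
  job_A: interval 11, next fire after T=153 is 154
  job_C: interval 11, next fire after T=153 is 154
  job_D: interval 14, next fire after T=153 is 154
Earliest = 154, winner (lex tiebreak) = job_A

Answer: job_A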